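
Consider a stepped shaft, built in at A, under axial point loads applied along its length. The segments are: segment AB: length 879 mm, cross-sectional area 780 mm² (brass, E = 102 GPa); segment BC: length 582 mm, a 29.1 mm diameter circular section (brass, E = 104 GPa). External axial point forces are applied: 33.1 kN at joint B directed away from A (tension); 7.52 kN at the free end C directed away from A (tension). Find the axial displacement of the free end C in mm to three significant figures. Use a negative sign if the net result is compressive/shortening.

Internal axial forces (sectioning from the free end, tension +): N_BC = 7.52 kN, N_AB = 40.62 kN.
A_BC = 665.1 mm².
δ_AB = 40620·879/(780·102000) = 0.4488 mm
δ_BC = 7520·582/(665.1·104000) = 0.06327 mm
δ = Σδ_i = 0.5121 mm.

0.512 mm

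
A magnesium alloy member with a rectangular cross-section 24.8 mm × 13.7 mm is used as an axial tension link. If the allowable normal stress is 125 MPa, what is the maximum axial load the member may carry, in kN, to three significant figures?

A = 339.8 mm².
P_max = σ_allow · A = 125 · 339.8 = 42470 N = 42.47 kN.

42.5 kN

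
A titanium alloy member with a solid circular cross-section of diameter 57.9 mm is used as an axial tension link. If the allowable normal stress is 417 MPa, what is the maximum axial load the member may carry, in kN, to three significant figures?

1100 kN

A = 2633 mm².
P_max = σ_allow · A = 417 · 2633 = 1098000 N = 1098 kN.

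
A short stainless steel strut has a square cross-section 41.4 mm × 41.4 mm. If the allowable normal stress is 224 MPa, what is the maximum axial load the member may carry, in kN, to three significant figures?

384 kN

A = 1714 mm².
P_max = σ_allow · A = 224 · 1714 = 383900 N = 383.9 kN.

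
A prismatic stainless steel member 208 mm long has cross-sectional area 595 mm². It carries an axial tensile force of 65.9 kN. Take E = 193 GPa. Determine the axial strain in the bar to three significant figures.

5.74e-04

σ = N/A = 110.8 MPa; ε = σ/E = 110.8/193000 = 5.739e-04.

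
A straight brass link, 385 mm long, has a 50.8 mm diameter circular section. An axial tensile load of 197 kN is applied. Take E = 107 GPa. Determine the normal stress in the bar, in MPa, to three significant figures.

97.2 MPa

A = 2027 mm².
σ = N/A = 197000/2027 = 97.2 MPa.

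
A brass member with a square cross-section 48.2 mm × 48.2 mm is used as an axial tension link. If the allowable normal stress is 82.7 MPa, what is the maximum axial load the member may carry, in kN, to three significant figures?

A = 2323 mm².
P_max = σ_allow · A = 82.7 · 2323 = 192100 N = 192.1 kN.

192 kN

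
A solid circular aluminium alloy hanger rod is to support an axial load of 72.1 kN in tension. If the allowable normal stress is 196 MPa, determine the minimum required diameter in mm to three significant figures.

21.6 mm

Required area A ≥ P/σ_allow = 72100/196 = 367.9 mm².
For a solid circular section, d ≥ √(4A/π) = 21.64 mm.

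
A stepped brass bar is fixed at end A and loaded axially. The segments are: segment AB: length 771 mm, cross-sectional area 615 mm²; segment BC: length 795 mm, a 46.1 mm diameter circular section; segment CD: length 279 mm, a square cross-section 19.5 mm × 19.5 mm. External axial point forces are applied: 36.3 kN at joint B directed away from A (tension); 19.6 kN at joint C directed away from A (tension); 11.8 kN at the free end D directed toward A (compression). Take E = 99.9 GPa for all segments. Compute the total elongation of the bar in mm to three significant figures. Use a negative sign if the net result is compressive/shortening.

0.504 mm

Internal axial forces (sectioning from the free end, tension +): N_CD = -11.8 kN, N_BC = 7.8 kN, N_AB = 44.1 kN.
A_BC = 1669 mm².
A_CD = 380.2 mm².
δ_AB = 44100·771/(615·99900) = 0.5534 mm
δ_BC = 7800·795/(1669·99900) = 0.03719 mm
δ_CD = -11800·279/(380.2·99900) = -0.08667 mm
δ = Σδ_i = 0.5039 mm.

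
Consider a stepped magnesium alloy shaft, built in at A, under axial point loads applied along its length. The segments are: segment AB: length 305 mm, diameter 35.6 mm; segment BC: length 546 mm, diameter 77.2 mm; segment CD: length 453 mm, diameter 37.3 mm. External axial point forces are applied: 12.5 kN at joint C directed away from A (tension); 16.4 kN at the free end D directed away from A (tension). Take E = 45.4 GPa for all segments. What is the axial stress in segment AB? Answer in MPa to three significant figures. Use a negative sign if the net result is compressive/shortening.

Internal axial forces (sectioning from the free end, tension +): N_CD = 16.4 kN, N_BC = 28.9 kN, N_AB = 28.9 kN.
A_AB = 995.4 mm².
σ_AB = N_AB/A_AB = 28900/995.4 = 29.03 MPa.

29.0 MPa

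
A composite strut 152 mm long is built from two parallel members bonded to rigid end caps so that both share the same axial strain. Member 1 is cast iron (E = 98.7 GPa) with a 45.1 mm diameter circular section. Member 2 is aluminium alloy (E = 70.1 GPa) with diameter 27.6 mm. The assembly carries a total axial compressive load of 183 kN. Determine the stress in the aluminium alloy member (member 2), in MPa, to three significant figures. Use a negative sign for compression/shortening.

-64.3 MPa

A_1 = 1598 mm².
A_2 = 598.3 mm².
Equal strain + equilibrium ⇒ each member carries load in proportion to AE: A₁E₁ = 157700000 N, A₂E₂ = 41940000 N, ΣAE = 199600000 N.
σ₂ = P·E₂/ΣAE = -183000·70100/199600000 = -64.27 MPa.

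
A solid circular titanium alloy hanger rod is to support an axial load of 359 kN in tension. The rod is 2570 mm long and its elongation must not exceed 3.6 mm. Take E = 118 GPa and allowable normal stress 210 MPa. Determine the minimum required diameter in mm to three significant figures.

Required area A ≥ P/σ_allow = 359000/210 = 1710 mm².
For a solid circular section, d ≥ √(4A/π) = 46.65 mm.
Elongation limit: A ≥ PL/(Eδ_allow) = 359000·2570/(118000·3.6) = 2172 mm² ⇒ d ≥ 52.59 mm.
The elongation limit governs.

52.6 mm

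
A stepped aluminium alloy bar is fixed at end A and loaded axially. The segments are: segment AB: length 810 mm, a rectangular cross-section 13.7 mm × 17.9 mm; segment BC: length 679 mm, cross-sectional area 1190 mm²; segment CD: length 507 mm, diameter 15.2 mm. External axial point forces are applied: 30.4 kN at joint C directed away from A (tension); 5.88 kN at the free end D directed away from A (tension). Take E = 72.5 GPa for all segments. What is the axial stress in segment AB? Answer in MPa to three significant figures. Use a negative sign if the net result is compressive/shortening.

Internal axial forces (sectioning from the free end, tension +): N_CD = 5.88 kN, N_BC = 36.28 kN, N_AB = 36.28 kN.
A_AB = 245.2 mm².
σ_AB = N_AB/A_AB = 36280/245.2 = 147.9 MPa.

148 MPa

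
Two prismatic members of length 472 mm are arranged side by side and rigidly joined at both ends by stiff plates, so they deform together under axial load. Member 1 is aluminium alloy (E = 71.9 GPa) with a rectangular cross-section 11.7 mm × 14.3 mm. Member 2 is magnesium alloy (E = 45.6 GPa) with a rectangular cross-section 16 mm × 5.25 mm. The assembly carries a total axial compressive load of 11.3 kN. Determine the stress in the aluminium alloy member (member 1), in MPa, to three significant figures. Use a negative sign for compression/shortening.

-51.2 MPa

A_1 = 167.3 mm².
A_2 = 84 mm².
Equal strain + equilibrium ⇒ each member carries load in proportion to AE: A₁E₁ = 12030000 N, A₂E₂ = 3830000 N, ΣAE = 15860000 N.
σ₁ = P·E₁/ΣAE = -11300·71900/15860000 = -51.23 MPa.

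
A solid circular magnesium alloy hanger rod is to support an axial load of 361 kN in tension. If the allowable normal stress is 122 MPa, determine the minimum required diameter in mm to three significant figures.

Required area A ≥ P/σ_allow = 361000/122 = 2959 mm².
For a solid circular section, d ≥ √(4A/π) = 61.38 mm.

61.4 mm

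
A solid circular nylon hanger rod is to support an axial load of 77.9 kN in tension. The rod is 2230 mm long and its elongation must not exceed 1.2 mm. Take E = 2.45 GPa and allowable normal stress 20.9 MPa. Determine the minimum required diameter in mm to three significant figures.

Required area A ≥ P/σ_allow = 77900/20.9 = 3727 mm².
For a solid circular section, d ≥ √(4A/π) = 68.89 mm.
Elongation limit: A ≥ PL/(Eδ_allow) = 77900·2230/(2450·1.2) = 59090 mm² ⇒ d ≥ 274.3 mm.
The elongation limit governs.

274 mm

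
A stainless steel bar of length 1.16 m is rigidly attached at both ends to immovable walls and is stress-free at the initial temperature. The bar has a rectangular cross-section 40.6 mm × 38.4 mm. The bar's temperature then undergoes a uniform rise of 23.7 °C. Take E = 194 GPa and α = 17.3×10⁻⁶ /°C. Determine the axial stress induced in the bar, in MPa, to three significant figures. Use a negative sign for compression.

-79.5 MPa

Free thermal expansion αLΔT = 17.3e-6 · 1160 · 23.7 = 0.4756 mm.
The walls impose strain ε = −(0.4756)/1160 = -4.1001e-04; σ = Eε = 194000 · -4.1001e-04 = -79.54 MPa.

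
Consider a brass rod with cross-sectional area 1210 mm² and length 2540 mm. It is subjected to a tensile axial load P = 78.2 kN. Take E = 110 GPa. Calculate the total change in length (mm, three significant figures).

δ_mech = NL/(AE) = 78200·2540/(1210·110000) = 1.492 mm.

1.49 mm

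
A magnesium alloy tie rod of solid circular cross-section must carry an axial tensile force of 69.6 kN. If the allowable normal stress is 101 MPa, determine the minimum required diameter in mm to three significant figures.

Required area A ≥ P/σ_allow = 69600/101 = 689.1 mm².
For a solid circular section, d ≥ √(4A/π) = 29.62 mm.

29.6 mm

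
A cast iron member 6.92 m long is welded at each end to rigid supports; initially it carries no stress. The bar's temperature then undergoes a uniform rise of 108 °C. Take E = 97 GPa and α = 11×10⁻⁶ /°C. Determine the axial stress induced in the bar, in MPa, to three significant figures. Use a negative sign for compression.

-115 MPa

Free thermal expansion αLΔT = 11e-6 · 6920 · 108 = 8.221 mm.
The walls impose strain ε = −(8.221)/6920 = -1.1880e-03; σ = Eε = 97000 · -1.1880e-03 = -115.2 MPa.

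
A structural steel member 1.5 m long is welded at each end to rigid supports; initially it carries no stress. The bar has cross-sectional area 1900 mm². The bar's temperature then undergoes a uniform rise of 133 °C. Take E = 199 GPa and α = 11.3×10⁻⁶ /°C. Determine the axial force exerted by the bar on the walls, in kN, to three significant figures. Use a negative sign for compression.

Free thermal expansion αLΔT = 11.3e-6 · 1500 · 133 = 2.254 mm.
The walls impose strain ε = −(2.254)/1500 = -1.5029e-03; σ = Eε = 199000 · -1.5029e-03 = -299.1 MPa.
Wall reaction R = σ·A = -299.1·1900 = -568200 N = -568.2 kN.

-568 kN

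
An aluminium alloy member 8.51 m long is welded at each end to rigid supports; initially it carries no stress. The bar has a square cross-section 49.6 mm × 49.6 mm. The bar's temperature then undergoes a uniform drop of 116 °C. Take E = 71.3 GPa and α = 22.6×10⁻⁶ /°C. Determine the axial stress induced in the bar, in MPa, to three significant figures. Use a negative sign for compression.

187 MPa

Free thermal expansion αLΔT = 22.6e-6 · 8510 · -116 = -22.31 mm.
The walls impose strain ε = −(-22.31)/8510 = 2.6216e-03; σ = Eε = 71300 · 2.6216e-03 = 186.9 MPa.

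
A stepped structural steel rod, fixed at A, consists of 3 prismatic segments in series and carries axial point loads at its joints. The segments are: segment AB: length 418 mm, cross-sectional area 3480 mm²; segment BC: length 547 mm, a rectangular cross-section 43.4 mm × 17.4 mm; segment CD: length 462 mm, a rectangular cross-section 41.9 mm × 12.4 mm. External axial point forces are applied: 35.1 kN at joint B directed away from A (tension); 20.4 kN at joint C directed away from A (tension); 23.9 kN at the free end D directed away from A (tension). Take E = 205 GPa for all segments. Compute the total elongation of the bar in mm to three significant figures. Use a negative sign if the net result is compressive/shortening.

0.307 mm

Internal axial forces (sectioning from the free end, tension +): N_CD = 23.9 kN, N_BC = 44.3 kN, N_AB = 79.4 kN.
A_BC = 755.2 mm².
A_CD = 519.6 mm².
δ_AB = 79400·418/(3480·205000) = 0.04652 mm
δ_BC = 44300·547/(755.2·205000) = 0.1565 mm
δ_CD = 23900·462/(519.6·205000) = 0.1037 mm
δ = Σδ_i = 0.3067 mm.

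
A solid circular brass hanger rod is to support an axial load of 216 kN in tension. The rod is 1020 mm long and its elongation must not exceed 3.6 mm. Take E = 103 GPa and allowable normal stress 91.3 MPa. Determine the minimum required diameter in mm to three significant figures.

54.9 mm

Required area A ≥ P/σ_allow = 216000/91.3 = 2366 mm².
For a solid circular section, d ≥ √(4A/π) = 54.88 mm.
Elongation limit: A ≥ PL/(Eδ_allow) = 216000·1020/(103000·3.6) = 594.2 mm² ⇒ d ≥ 27.51 mm.
The stress limit governs.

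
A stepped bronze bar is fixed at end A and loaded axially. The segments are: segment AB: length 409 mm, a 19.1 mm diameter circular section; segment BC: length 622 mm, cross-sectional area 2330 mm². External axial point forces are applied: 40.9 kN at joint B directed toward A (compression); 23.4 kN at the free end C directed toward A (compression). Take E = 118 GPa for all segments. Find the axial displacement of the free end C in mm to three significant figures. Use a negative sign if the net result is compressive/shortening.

Internal axial forces (sectioning from the free end, tension +): N_BC = -23.4 kN, N_AB = -64.3 kN.
A_AB = 286.5 mm².
δ_AB = -64300·409/(286.5·118000) = -0.7778 mm
δ_BC = -23400·622/(2330·118000) = -0.05294 mm
δ = Σδ_i = -0.8308 mm.

-0.831 mm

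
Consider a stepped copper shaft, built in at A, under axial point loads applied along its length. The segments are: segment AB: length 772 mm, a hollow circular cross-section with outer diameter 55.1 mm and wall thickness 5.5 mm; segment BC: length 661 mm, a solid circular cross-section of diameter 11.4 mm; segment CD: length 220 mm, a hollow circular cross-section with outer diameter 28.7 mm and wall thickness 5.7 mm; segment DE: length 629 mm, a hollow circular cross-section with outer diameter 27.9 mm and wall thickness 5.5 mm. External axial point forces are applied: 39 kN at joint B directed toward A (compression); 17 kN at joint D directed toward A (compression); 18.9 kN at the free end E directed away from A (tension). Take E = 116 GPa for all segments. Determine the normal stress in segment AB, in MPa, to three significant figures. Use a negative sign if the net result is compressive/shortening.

-43.3 MPa

Internal axial forces (sectioning from the free end, tension +): N_DE = 18.9 kN, N_CD = 1.9 kN, N_BC = 1.9 kN, N_AB = -37.1 kN.
A_AB = 857 mm².
σ_AB = N_AB/A_AB = -37100/857 = -43.29 MPa.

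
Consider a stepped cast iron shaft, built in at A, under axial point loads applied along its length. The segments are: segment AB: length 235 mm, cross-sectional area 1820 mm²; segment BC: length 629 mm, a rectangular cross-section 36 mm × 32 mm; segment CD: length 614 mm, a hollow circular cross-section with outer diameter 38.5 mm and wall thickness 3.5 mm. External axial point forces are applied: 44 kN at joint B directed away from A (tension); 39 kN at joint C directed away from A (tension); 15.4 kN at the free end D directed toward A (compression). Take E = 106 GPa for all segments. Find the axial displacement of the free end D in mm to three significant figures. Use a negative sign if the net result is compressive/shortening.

Internal axial forces (sectioning from the free end, tension +): N_CD = -15.4 kN, N_BC = 23.6 kN, N_AB = 67.6 kN.
A_BC = 1152 mm².
A_CD = 384.8 mm².
δ_AB = 67600·235/(1820·106000) = 0.08235 mm
δ_BC = 23600·629/(1152·106000) = 0.1216 mm
δ_CD = -15400·614/(384.8·106000) = -0.2318 mm
δ = Σδ_i = -0.02788 mm.

-0.0279 mm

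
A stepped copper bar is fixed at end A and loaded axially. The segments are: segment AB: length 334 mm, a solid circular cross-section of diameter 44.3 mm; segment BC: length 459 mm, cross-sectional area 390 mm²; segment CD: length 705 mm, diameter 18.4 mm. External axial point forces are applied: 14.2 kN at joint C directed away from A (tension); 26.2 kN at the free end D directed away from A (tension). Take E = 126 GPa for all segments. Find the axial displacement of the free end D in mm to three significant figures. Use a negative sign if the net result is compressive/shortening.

Internal axial forces (sectioning from the free end, tension +): N_CD = 26.2 kN, N_BC = 40.4 kN, N_AB = 40.4 kN.
A_AB = 1541 mm².
A_CD = 265.9 mm².
δ_AB = 40400·334/(1541·126000) = 0.06948 mm
δ_BC = 40400·459/(390·126000) = 0.3774 mm
δ_CD = 26200·705/(265.9·126000) = 0.5513 mm
δ = Σδ_i = 0.9982 mm.

0.998 mm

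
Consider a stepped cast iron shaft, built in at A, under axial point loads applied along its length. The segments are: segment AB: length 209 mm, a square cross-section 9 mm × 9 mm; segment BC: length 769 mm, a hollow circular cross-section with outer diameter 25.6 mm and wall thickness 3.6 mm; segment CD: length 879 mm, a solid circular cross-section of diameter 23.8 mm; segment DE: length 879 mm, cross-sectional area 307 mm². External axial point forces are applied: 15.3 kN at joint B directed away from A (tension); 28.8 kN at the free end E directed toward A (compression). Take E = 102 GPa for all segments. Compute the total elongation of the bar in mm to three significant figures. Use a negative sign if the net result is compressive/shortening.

-2.58 mm

Internal axial forces (sectioning from the free end, tension +): N_DE = -28.8 kN, N_CD = -28.8 kN, N_BC = -28.8 kN, N_AB = -13.5 kN.
A_AB = 81 mm².
A_BC = 248.8 mm².
A_CD = 444.9 mm².
δ_AB = -13500·209/(81·102000) = -0.3415 mm
δ_BC = -28800·769/(248.8·102000) = -0.8727 mm
δ_CD = -28800·879/(444.9·102000) = -0.5579 mm
δ_DE = -28800·879/(307·102000) = -0.8084 mm
δ = Σδ_i = -2.58 mm.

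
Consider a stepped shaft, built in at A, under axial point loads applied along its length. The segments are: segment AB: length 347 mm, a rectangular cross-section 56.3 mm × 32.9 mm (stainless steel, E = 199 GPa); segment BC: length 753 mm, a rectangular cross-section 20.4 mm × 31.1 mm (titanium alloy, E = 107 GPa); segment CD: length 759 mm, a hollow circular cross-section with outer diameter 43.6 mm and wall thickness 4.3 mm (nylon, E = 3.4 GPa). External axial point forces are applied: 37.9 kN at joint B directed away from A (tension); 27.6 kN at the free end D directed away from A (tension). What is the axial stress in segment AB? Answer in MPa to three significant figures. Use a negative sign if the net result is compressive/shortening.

35.4 MPa

Internal axial forces (sectioning from the free end, tension +): N_CD = 27.6 kN, N_BC = 27.6 kN, N_AB = 65.5 kN.
A_AB = 1852 mm².
σ_AB = N_AB/A_AB = 65500/1852 = 35.36 MPa.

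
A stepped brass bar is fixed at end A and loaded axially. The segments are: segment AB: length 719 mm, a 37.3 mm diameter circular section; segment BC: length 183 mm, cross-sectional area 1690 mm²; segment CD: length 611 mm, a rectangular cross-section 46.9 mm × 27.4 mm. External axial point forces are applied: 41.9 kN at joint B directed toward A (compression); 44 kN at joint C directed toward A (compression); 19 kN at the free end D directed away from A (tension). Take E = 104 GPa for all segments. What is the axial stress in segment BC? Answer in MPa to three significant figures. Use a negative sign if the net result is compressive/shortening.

-14.8 MPa

Internal axial forces (sectioning from the free end, tension +): N_CD = 19 kN, N_BC = -25 kN, N_AB = -66.9 kN.
σ_BC = N_BC/A_BC = -25000/1690 = -14.79 MPa.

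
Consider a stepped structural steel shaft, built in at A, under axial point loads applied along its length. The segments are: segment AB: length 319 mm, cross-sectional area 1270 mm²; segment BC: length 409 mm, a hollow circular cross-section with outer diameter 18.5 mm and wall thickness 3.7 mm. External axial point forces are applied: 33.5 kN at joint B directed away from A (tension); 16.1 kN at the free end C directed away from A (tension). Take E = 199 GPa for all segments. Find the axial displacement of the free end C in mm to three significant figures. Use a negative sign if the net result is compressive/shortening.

0.255 mm

Internal axial forces (sectioning from the free end, tension +): N_BC = 16.1 kN, N_AB = 49.6 kN.
A_BC = 172 mm².
δ_AB = 49600·319/(1270·199000) = 0.06261 mm
δ_BC = 16100·409/(172·199000) = 0.1923 mm
δ = Σδ_i = 0.255 mm.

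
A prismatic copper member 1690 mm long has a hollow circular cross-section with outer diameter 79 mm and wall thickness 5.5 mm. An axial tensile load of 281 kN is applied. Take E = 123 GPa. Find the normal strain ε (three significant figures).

0.00180

A = 1270 mm².
σ = N/A = 221.3 MPa; ε = σ/E = 221.3/123000 = 1.799e-03.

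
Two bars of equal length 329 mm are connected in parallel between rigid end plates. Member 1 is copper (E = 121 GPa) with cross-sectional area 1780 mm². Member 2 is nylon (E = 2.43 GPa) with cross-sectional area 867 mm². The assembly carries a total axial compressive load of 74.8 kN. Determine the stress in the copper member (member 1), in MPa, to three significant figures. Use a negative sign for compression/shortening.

Equal strain + equilibrium ⇒ each member carries load in proportion to AE: A₁E₁ = 215400000 N, A₂E₂ = 2107000 N, ΣAE = 217500000 N.
σ₁ = P·E₁/ΣAE = -74800·121000/217500000 = -41.62 MPa.

-41.6 MPa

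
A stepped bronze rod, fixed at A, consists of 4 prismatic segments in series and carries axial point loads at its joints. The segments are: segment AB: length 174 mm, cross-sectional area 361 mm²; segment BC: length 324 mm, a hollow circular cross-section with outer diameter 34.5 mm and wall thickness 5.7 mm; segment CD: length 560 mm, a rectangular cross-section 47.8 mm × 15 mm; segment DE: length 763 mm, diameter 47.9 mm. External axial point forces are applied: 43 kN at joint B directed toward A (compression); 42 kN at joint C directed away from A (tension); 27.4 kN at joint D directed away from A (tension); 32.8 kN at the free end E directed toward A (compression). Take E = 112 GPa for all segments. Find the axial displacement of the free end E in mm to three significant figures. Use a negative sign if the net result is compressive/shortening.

Internal axial forces (sectioning from the free end, tension +): N_DE = -32.8 kN, N_CD = -5.4 kN, N_BC = 36.6 kN, N_AB = -6.4 kN.
A_BC = 515.7 mm².
A_CD = 717 mm².
A_DE = 1802 mm².
δ_AB = -6400·174/(361·112000) = -0.02754 mm
δ_BC = 36600·324/(515.7·112000) = 0.2053 mm
δ_CD = -5400·560/(717·112000) = -0.03766 mm
δ_DE = -32800·763/(1802·112000) = -0.124 mm
δ = Σδ_i = 0.0161 mm.

0.0161 mm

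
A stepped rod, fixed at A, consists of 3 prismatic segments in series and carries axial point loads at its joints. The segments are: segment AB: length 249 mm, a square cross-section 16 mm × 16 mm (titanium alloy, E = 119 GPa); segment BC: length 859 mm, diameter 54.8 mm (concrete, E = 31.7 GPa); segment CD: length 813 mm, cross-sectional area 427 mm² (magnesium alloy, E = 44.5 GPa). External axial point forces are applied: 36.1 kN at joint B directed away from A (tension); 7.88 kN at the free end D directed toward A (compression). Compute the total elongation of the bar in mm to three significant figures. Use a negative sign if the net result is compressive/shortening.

Internal axial forces (sectioning from the free end, tension +): N_CD = -7.88 kN, N_BC = -7.88 kN, N_AB = 28.22 kN.
A_AB = 256 mm².
A_BC = 2359 mm².
δ_AB = 28220·249/(256·119000) = 0.2307 mm
δ_BC = -7880·859/(2359·31700) = -0.09053 mm
δ_CD = -7880·813/(427·44500) = -0.3372 mm
δ = Σδ_i = -0.197 mm.

-0.197 mm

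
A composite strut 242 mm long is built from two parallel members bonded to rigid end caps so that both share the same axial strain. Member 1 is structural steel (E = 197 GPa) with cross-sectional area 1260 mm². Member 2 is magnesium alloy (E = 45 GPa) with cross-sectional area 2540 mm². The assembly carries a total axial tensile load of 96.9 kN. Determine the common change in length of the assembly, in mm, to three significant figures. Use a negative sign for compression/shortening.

Equal strain + equilibrium ⇒ each member carries load in proportion to AE: A₁E₁ = 248200000 N, A₂E₂ = 114300000 N, ΣAE = 362500000 N.
δ = PL/ΣAE = 96900·242/362500000 = 0.06469 mm.

0.0647 mm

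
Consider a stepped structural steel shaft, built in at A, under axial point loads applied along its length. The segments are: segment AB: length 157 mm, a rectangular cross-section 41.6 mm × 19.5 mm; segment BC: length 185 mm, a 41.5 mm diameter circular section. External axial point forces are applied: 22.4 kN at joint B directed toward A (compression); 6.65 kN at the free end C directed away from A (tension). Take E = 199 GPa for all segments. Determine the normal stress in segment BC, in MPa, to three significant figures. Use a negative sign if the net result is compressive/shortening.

4.92 MPa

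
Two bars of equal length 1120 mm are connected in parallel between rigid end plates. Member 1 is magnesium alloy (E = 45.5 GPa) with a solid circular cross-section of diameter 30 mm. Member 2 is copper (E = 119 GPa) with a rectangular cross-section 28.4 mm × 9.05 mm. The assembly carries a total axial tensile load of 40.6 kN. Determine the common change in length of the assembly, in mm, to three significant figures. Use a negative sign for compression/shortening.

0.725 mm

A_1 = 706.9 mm².
A_2 = 257 mm².
Equal strain + equilibrium ⇒ each member carries load in proportion to AE: A₁E₁ = 32160000 N, A₂E₂ = 30590000 N, ΣAE = 62750000 N.
δ = PL/ΣAE = 40600·1120/62750000 = 0.7247 mm.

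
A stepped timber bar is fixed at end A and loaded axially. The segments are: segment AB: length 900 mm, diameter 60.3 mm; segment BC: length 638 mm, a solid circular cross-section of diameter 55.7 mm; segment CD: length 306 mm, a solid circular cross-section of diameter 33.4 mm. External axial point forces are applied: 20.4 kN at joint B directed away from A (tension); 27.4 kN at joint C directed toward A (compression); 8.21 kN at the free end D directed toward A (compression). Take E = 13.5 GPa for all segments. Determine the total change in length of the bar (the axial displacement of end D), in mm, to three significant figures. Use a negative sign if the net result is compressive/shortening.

-1.26 mm

Internal axial forces (sectioning from the free end, tension +): N_CD = -8.21 kN, N_BC = -35.61 kN, N_AB = -15.21 kN.
A_AB = 2856 mm².
A_BC = 2437 mm².
A_CD = 876.2 mm².
δ_AB = -15210·900/(2856·13500) = -0.3551 mm
δ_BC = -35610·638/(2437·13500) = -0.6907 mm
δ_CD = -8210·306/(876.2·13500) = -0.2124 mm
δ = Σδ_i = -1.258 mm.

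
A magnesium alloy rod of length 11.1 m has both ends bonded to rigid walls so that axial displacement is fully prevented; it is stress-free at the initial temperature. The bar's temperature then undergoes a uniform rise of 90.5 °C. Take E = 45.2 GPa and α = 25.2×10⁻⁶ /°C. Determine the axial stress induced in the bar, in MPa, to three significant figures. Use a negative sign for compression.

-103 MPa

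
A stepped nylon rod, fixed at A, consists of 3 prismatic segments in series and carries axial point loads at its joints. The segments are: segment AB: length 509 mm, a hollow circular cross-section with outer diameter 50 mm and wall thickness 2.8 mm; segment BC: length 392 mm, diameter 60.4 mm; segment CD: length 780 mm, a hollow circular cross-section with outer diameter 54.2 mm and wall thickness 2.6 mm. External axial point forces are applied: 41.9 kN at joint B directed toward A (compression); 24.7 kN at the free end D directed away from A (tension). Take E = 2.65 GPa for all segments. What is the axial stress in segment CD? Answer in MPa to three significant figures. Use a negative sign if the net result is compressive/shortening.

58.6 MPa

Internal axial forces (sectioning from the free end, tension +): N_CD = 24.7 kN, N_BC = 24.7 kN, N_AB = -17.2 kN.
A_CD = 421.5 mm².
σ_CD = N_CD/A_CD = 24700/421.5 = 58.6 MPa.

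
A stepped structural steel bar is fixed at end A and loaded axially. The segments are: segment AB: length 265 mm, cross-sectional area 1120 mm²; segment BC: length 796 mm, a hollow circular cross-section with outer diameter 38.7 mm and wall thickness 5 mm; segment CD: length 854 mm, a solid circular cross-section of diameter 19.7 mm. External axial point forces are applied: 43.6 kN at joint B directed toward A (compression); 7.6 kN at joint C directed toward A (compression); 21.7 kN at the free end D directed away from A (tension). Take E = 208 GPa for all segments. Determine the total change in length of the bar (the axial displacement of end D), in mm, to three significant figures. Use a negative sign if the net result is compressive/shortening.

Internal axial forces (sectioning from the free end, tension +): N_CD = 21.7 kN, N_BC = 14.1 kN, N_AB = -29.5 kN.
A_BC = 529.4 mm².
A_CD = 304.8 mm².
δ_AB = -29500·265/(1120·208000) = -0.03356 mm
δ_BC = 14100·796/(529.4·208000) = 0.1019 mm
δ_CD = 21700·854/(304.8·208000) = 0.2923 mm
δ = Σδ_i = 0.3607 mm.

0.361 mm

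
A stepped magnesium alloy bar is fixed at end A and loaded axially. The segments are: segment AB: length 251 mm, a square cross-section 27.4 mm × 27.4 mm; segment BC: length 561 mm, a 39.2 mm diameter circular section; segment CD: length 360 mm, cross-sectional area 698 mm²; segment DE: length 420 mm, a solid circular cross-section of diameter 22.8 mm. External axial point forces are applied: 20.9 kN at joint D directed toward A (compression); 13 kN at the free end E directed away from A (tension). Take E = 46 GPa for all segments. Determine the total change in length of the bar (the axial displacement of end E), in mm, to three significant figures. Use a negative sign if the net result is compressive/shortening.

0.0649 mm

Internal axial forces (sectioning from the free end, tension +): N_DE = 13 kN, N_CD = -7.9 kN, N_BC = -7.9 kN, N_AB = -7.9 kN.
A_AB = 750.8 mm².
A_BC = 1207 mm².
A_DE = 408.3 mm².
δ_AB = -7900·251/(750.8·46000) = -0.05742 mm
δ_BC = -7900·561/(1207·46000) = -0.07983 mm
δ_CD = -7900·360/(698·46000) = -0.08858 mm
δ_DE = 13000·420/(408.3·46000) = 0.2907 mm
δ = Σδ_i = 0.0649 mm.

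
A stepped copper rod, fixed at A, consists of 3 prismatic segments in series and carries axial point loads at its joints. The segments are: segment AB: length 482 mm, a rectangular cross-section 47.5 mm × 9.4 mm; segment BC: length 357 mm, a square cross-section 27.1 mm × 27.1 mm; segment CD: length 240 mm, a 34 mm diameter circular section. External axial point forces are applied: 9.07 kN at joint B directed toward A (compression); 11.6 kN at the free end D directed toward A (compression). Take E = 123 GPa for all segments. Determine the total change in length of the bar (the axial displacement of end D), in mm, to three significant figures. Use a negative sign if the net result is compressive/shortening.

-0.252 mm

Internal axial forces (sectioning from the free end, tension +): N_CD = -11.6 kN, N_BC = -11.6 kN, N_AB = -20.67 kN.
A_AB = 446.5 mm².
A_BC = 734.4 mm².
A_CD = 907.9 mm².
δ_AB = -20670·482/(446.5·123000) = -0.1814 mm
δ_BC = -11600·357/(734.4·123000) = -0.04584 mm
δ_CD = -11600·240/(907.9·123000) = -0.02493 mm
δ = Σδ_i = -0.2522 mm.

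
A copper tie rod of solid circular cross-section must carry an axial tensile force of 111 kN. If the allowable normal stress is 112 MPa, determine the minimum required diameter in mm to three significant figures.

Required area A ≥ P/σ_allow = 111000/112 = 991.1 mm².
For a solid circular section, d ≥ √(4A/π) = 35.52 mm.

35.5 mm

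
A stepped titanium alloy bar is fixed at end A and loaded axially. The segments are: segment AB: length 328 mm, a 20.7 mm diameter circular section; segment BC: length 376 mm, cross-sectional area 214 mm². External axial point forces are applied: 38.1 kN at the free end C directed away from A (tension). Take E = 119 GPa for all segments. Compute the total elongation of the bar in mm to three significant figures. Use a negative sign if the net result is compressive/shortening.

0.875 mm

Internal axial forces (sectioning from the free end, tension +): N_BC = 38.1 kN, N_AB = 38.1 kN.
A_AB = 336.5 mm².
δ_AB = 38100·328/(336.5·119000) = 0.312 mm
δ_BC = 38100·376/(214·119000) = 0.5625 mm
δ = Σδ_i = 0.8746 mm.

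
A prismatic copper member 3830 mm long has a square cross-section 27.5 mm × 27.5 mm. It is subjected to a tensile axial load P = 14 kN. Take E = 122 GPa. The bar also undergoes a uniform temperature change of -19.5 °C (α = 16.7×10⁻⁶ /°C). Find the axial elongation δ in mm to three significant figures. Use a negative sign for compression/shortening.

-0.666 mm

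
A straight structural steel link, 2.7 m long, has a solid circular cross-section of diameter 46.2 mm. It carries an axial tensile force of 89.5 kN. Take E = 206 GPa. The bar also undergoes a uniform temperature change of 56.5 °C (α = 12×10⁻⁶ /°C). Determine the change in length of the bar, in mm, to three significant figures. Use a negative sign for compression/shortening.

A = 1676 mm².
δ_mech = NL/(AE) = 89500·2700/(1676·206000) = 0.6998 mm.
δ_thermal = αLΔT = 12e-6·2700·56.5 = 1.831 mm.
δ = δ_mech + δ_thermal = 2.53 mm.

2.53 mm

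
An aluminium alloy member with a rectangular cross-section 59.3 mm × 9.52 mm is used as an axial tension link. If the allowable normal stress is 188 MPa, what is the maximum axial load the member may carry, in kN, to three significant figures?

A = 564.5 mm².
P_max = σ_allow · A = 188 · 564.5 = 106100 N = 106.1 kN.

106 kN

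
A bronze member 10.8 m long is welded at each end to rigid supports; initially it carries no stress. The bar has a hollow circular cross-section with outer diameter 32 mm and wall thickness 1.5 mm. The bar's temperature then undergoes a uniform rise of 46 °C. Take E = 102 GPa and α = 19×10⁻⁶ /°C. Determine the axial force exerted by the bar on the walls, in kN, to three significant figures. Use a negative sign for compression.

Free thermal expansion αLΔT = 19e-6 · 10800 · 46 = 9.439 mm.
The walls impose strain ε = −(9.439)/10800 = -8.7400e-04; σ = Eε = 102000 · -8.7400e-04 = -89.15 MPa.
Wall reaction R = σ·A = -89.15·143.7 = -12810 N = -12.81 kN.

-12.8 kN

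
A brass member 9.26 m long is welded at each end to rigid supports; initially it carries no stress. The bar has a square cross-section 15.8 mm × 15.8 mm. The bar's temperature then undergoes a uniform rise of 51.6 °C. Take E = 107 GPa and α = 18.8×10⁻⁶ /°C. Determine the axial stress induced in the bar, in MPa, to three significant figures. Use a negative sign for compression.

Free thermal expansion αLΔT = 18.8e-6 · 9260 · 51.6 = 8.983 mm.
The walls impose strain ε = −(8.983)/9260 = -9.7008e-04; σ = Eε = 107000 · -9.7008e-04 = -103.8 MPa.

-104 MPa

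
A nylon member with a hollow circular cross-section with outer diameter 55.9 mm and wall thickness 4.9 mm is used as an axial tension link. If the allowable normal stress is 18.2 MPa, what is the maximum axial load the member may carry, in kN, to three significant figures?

A = 785.1 mm².
P_max = σ_allow · A = 18.2 · 785.1 = 14290 N = 14.29 kN.

14.3 kN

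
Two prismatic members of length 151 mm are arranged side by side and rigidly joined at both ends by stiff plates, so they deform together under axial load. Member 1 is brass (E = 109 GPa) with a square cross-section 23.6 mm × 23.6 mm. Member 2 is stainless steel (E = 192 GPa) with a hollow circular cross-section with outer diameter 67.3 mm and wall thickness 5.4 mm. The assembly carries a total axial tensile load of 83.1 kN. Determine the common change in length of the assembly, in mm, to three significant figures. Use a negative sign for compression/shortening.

0.0478 mm

A_1 = 557 mm².
A_2 = 1050 mm².
Equal strain + equilibrium ⇒ each member carries load in proportion to AE: A₁E₁ = 60710000 N, A₂E₂ = 201600000 N, ΣAE = 262300000 N.
δ = PL/ΣAE = 83100·151/262300000 = 0.04783 mm.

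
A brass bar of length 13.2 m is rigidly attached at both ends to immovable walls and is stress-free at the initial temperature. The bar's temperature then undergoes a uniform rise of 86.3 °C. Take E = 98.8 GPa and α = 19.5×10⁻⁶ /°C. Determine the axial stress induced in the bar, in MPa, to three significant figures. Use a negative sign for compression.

Free thermal expansion αLΔT = 19.5e-6 · 13200 · 86.3 = 22.21 mm.
The walls impose strain ε = −(22.21)/13200 = -1.6828e-03; σ = Eε = 98800 · -1.6828e-03 = -166.3 MPa.

-166 MPa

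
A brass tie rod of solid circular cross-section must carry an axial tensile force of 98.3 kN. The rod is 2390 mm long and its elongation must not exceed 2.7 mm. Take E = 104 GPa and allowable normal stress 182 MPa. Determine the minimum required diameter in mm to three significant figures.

32.6 mm

Required area A ≥ P/σ_allow = 98300/182 = 540.1 mm².
For a solid circular section, d ≥ √(4A/π) = 26.22 mm.
Elongation limit: A ≥ PL/(Eδ_allow) = 98300·2390/(104000·2.7) = 836.7 mm² ⇒ d ≥ 32.64 mm.
The elongation limit governs.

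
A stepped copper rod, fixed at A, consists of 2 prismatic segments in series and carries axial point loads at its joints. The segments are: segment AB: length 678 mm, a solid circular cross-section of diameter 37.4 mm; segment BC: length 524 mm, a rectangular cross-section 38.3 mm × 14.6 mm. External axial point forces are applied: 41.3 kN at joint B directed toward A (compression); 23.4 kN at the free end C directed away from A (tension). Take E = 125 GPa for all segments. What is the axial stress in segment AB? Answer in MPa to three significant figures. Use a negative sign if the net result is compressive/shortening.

-16.3 MPa

Internal axial forces (sectioning from the free end, tension +): N_BC = 23.4 kN, N_AB = -17.9 kN.
A_AB = 1099 mm².
σ_AB = N_AB/A_AB = -17900/1099 = -16.29 MPa.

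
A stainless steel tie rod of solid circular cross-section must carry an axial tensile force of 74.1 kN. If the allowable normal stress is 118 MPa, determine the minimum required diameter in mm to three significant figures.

28.3 mm

Required area A ≥ P/σ_allow = 74100/118 = 628 mm².
For a solid circular section, d ≥ √(4A/π) = 28.28 mm.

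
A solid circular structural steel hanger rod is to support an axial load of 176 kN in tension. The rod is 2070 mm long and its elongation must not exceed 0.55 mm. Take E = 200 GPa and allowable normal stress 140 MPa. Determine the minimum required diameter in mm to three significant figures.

64.9 mm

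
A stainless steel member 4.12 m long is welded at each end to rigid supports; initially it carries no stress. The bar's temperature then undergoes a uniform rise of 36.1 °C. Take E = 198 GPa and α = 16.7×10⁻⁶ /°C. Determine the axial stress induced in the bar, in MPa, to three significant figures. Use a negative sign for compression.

-119 MPa

Free thermal expansion αLΔT = 16.7e-6 · 4120 · 36.1 = 2.484 mm.
The walls impose strain ε = −(2.484)/4120 = -6.0287e-04; σ = Eε = 198000 · -6.0287e-04 = -119.4 MPa.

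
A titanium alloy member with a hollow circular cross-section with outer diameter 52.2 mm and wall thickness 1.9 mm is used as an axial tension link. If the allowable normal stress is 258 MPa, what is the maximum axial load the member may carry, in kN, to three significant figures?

77.5 kN

A = 300.2 mm².
P_max = σ_allow · A = 258 · 300.2 = 77460 N = 77.46 kN.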